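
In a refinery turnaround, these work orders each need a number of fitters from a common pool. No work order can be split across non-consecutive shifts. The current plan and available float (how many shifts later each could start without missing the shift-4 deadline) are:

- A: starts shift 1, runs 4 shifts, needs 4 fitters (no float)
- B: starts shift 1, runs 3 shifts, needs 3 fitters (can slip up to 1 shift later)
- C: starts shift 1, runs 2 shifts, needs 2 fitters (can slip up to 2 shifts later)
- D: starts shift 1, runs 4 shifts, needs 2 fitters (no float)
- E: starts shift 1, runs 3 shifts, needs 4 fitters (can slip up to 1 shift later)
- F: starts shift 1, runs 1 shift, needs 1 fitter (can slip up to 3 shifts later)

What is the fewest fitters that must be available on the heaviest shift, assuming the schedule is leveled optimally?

15

Early-start (A@1, B@1, C@1, D@1, E@1, F@1) gives peak 16: s1:16  s2:15  s3:13  s4:6.
Shift F→3.
Schedule A@1, B@1, C@1, D@1, E@1, F@3: s1:15  s2:15  s3:14  s4:6 — peak 15.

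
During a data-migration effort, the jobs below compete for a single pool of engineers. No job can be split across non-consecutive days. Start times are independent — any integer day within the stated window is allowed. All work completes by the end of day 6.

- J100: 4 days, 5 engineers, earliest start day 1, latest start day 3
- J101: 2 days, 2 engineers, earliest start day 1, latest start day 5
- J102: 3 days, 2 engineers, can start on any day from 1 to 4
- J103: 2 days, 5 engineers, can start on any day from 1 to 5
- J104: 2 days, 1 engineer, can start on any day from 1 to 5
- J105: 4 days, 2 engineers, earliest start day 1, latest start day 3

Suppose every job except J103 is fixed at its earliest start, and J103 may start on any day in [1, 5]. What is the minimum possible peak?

J103@1: d1:17  d2:17  d3:9  d4:7  d5:0  d6:0 → peak 17
J103@2: d1:12  d2:17  d3:14  d4:7  d5:0  d6:0 → peak 17
J103@3: d1:12  d2:12  d3:14  d4:12  d5:0  d6:0 → peak 14
J103@4: d1:12  d2:12  d3:9  d4:12  d5:5  d6:0 → peak 12
J103@5: d1:12  d2:12  d3:9  d4:7  d5:5  d6:5 → peak 12
Best is J103@4, peak 12.

12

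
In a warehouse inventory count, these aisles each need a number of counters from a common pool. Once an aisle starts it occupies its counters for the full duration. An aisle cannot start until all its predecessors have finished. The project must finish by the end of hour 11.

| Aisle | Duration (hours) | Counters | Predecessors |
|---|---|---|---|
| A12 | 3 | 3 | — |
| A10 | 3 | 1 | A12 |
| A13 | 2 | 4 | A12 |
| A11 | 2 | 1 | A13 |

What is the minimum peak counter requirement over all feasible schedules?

Early-start (A12@1, A10@4, A13@4, A11@6) gives peak 5: h1:3  h2:3  h3:3  h4:5  h5:5  h6:2  h7:1  h8:0  h9:0  h10:0  h11:0.
Shift A13→7, A11→9.
Schedule A12@1, A10@4, A13@7, A11@9: h1:3  h2:3  h3:3  h4:1  h5:1  h6:1  h7:4  h8:4  h9:1  h10:1  h11:0 — peak 4.

4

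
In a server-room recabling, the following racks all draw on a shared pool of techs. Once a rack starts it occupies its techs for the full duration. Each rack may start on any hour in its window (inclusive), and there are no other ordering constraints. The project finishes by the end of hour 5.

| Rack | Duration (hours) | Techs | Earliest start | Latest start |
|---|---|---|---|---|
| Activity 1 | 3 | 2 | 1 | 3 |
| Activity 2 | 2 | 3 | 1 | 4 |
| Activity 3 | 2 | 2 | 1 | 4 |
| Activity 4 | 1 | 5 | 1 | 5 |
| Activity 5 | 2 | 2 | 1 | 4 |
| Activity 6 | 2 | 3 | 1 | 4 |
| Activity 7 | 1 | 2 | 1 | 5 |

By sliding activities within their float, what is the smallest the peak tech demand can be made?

Early-start (Activity 1@1, Activity 2@1, Activity 3@1, Activity 4@1, Activity 5@1, Activity 6@1, Activity 7@1) gives peak 19: h1:19  h2:12  h3:2  h4:0  h5:0.
Shift Activity 4→3, Activity 5→4, Activity 6→4, Activity 7→4.
Schedule Activity 1@1, Activity 2@1, Activity 3@1, Activity 4@3, Activity 5@4, Activity 6@4, Activity 7@4: h1:7  h2:7  h3:7  h4:7  h5:5 — peak 7.
Total tech-hours = 33 over 5 hours ⇒ peak ≥ ⌈33/5⌉ = 7, so 7 is optimal.

7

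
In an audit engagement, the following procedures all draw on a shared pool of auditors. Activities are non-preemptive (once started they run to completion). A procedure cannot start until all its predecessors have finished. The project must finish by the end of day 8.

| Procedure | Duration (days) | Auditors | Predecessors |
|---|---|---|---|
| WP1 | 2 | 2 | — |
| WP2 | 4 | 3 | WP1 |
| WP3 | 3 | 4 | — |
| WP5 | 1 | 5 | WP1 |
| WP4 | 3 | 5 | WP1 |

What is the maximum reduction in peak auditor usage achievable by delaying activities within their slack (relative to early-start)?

9

Early-start peak: d1:6  d2:6  d3:17  d4:8  d5:8  d6:3  d7:0  d8:0 ⇒ 17.
Leveled (WP1@1, WP2@3, WP3@1, WP5@4, WP4@5): d1:6  d2:6  d3:7  d4:8  d5:8  d6:8  d7:5  d8:0 ⇒ 8.
Reduction 17 − 8 = 9.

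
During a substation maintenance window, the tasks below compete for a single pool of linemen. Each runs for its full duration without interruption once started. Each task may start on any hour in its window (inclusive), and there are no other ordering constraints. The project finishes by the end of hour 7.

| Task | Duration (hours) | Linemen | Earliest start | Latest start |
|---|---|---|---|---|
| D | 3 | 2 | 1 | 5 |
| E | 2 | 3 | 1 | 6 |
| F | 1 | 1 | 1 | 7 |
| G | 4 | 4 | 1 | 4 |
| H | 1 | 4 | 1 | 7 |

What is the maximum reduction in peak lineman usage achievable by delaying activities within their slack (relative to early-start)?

Early-start peak: h1:14  h2:9  h3:6  h4:4  h5:0  h6:0  h7:0 ⇒ 14.
Leveled (D@1, E@1, F@1, G@3, H@7): h1:6  h2:5  h3:6  h4:4  h5:4  h6:4  h7:4 ⇒ 6.
Reduction 14 − 6 = 8.

8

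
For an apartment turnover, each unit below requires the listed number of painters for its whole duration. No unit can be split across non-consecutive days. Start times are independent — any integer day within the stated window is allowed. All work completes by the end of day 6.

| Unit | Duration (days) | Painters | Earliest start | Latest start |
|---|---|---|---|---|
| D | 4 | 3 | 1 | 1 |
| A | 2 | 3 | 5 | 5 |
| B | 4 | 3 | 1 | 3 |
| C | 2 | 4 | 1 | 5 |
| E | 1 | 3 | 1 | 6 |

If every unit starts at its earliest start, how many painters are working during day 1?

13

At early start, day 1 has: D, B, C, E.
Demand: 3 + 3 + 4 + 3 = 13.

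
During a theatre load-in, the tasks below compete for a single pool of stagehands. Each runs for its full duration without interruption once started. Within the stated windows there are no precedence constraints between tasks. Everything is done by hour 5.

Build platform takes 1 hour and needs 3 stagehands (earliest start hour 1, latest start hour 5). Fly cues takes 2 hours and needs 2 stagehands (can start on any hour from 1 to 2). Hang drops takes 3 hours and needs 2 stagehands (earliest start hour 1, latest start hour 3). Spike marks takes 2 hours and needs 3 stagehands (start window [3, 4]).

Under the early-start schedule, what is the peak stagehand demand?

Early-start schedule: Build platform@1, Fly cues@1, Hang drops@1, Spike marks@3.
Load per hour: hour 1: 7, hour 2: 4, hour 3: 5, hour 4: 3, hour 5: 0.
Peak is 7.

7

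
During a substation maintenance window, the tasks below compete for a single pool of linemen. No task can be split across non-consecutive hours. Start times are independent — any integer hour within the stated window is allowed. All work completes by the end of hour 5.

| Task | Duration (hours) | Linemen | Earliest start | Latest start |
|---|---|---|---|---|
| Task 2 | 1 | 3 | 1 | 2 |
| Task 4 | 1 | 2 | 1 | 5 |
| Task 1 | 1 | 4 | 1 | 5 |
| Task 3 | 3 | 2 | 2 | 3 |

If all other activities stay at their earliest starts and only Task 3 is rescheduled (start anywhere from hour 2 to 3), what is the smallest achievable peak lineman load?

Task 3@2: h1:9  h2:2  h3:2  h4:2  h5:0 → peak 9
Task 3@3: h1:9  h2:0  h3:2  h4:2  h5:2 → peak 9
Best is Task 3@2, peak 9.

9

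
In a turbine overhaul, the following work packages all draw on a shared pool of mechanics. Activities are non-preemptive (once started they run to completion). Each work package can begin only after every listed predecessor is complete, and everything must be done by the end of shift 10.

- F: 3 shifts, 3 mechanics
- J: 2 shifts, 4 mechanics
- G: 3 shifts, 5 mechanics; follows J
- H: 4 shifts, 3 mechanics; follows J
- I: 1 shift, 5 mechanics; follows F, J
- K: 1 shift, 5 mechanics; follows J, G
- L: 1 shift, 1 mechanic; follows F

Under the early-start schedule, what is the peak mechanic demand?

14

Early-start schedule: F@1, J@1, G@3, H@3, I@4, K@6, L@4.
Load per shift: shift 1: 7, shift 2: 7, shift 3: 11, shift 4: 14, shift 5: 8, shift 6: 8, shift 7: 0, shift 8: 0, shift 9: 0, shift 10: 0.
Peak is 14.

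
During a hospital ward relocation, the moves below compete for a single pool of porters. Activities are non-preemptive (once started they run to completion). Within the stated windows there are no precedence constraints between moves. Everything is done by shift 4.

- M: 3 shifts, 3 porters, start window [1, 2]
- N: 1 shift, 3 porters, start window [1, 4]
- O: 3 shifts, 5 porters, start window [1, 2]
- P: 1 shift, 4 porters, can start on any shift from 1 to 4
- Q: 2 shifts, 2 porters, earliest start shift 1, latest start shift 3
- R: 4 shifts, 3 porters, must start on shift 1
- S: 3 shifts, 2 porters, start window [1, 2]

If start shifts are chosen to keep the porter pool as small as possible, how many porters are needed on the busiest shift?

15

Early-start (M@1, N@1, O@1, P@1, Q@1, R@1, S@1) gives peak 22: s1:22  s2:15  s3:13  s4:3.
Shift P→4, Q→2, S→2.
Schedule M@1, N@1, O@1, P@4, Q@2, R@1, S@2: s1:14  s2:15  s3:15  s4:9 — peak 15.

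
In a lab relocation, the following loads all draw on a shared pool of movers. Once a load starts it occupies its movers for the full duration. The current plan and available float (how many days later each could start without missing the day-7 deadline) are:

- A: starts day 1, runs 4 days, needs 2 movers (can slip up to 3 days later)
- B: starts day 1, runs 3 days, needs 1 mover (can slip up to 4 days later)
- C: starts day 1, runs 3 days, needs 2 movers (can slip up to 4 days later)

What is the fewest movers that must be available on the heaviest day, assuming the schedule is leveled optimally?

Early-start (A@1, B@1, C@1) gives peak 5: d1:5  d2:5  d3:5  d4:2  d5:0  d6:0  d7:0.
Shift C→5.
Schedule A@1, B@1, C@5: d1:3  d2:3  d3:3  d4:2  d5:2  d6:2  d7:2 — peak 3.
Total mover-days = 17 over 7 days ⇒ peak ≥ ⌈17/7⌉ = 3, so 3 is optimal.

3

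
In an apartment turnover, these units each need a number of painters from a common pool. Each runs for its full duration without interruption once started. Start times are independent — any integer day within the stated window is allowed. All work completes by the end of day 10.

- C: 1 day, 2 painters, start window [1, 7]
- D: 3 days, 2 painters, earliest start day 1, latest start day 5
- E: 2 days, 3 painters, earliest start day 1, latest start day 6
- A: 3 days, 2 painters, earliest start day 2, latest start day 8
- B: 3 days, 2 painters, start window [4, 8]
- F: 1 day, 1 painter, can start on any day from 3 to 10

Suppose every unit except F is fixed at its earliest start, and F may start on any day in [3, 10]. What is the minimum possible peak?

7

F@3: d1:7  d2:7  d3:5  d4:4  d5:2  d6:2  d7:0  d8:0  d9:0  d10:0 → peak 7
F@4: d1:7  d2:7  d3:4  d4:5  d5:2  d6:2  d7:0  d8:0  d9:0  d10:0 → peak 7
F@5: d1:7  d2:7  d3:4  d4:4  d5:3  d6:2  d7:0  d8:0  d9:0  d10:0 → peak 7
F@6: d1:7  d2:7  d3:4  d4:4  d5:2  d6:3  d7:0  d8:0  d9:0  d10:0 → peak 7
F@7: d1:7  d2:7  d3:4  d4:4  d5:2  d6:2  d7:1  d8:0  d9:0  d10:0 → peak 7
F@8: d1:7  d2:7  d3:4  d4:4  d5:2  d6:2  d7:0  d8:1  d9:0  d10:0 → peak 7
F@9: d1:7  d2:7  d3:4  d4:4  d5:2  d6:2  d7:0  d8:0  d9:1  d10:0 → peak 7
F@10: d1:7  d2:7  d3:4  d4:4  d5:2  d6:2  d7:0  d8:0  d9:0  d10:1 → peak 7
Best is F@3, peak 7.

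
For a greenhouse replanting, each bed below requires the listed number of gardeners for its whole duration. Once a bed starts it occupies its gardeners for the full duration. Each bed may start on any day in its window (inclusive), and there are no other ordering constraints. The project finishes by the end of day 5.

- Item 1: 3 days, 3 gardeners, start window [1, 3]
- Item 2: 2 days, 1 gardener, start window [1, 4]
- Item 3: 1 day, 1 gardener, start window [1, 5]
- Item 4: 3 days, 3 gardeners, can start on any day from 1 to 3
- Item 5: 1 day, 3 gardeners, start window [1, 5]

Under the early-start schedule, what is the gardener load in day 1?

At early start, day 1 has: Item 1, Item 2, Item 3, Item 4, Item 5.
Demand: 3 + 1 + 1 + 3 + 3 = 11.

11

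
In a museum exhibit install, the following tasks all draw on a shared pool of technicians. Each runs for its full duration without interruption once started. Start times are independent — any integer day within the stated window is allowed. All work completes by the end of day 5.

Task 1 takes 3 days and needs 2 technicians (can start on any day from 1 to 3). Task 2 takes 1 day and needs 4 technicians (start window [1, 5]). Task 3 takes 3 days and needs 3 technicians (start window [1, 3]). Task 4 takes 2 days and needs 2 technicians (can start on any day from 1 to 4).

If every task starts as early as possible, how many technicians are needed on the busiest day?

11

Early-start schedule: Task 1@1, Task 2@1, Task 3@1, Task 4@1.
Load per day: day 1: 11, day 2: 7, day 3: 5, day 4: 0, day 5: 0.
Peak is 11.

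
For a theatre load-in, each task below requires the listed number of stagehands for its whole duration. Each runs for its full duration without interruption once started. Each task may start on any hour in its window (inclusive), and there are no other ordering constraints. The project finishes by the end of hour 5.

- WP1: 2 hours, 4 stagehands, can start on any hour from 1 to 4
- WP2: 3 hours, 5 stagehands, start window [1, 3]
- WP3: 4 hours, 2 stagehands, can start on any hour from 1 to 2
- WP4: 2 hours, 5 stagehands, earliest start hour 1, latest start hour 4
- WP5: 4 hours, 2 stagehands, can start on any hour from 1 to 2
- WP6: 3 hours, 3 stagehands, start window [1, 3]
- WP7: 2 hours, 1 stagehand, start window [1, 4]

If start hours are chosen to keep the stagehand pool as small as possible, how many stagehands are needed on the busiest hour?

13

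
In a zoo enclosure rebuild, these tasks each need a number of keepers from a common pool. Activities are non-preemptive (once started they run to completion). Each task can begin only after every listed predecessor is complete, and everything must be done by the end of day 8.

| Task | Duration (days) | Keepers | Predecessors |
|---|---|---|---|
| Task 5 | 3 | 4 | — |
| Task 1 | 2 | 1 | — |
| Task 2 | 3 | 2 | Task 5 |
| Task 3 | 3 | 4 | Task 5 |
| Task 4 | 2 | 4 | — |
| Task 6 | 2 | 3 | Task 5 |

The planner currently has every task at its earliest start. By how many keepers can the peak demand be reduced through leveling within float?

2

Early-start peak: d1:9  d2:9  d3:4  d4:9  d5:9  d6:6  d7:0  d8:0 ⇒ 9.
Leveled (Task 5@1, Task 1@1, Task 2@4, Task 3@4, Task 4@7, Task 6@7): d1:5  d2:5  d3:4  d4:6  d5:6  d6:6  d7:7  d8:7 ⇒ 7.
Reduction 9 − 7 = 2.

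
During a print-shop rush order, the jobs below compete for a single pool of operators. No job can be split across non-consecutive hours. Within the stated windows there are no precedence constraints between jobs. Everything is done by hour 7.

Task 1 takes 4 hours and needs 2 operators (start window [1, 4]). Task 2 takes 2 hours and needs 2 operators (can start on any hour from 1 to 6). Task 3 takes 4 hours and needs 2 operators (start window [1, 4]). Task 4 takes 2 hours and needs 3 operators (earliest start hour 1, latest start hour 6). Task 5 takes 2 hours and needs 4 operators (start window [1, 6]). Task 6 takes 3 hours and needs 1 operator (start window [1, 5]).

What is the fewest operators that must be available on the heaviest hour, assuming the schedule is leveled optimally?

Early-start (Task 1@1, Task 2@1, Task 3@1, Task 4@1, Task 5@1, Task 6@1) gives peak 14: h1:14  h2:14  h3:5  h4:4  h5:0  h6:0  h7:0.
Shift Task 2→3, Task 3→3, Task 4→5, Task 6→5.
Schedule Task 1@1, Task 2@3, Task 3@3, Task 4@5, Task 5@1, Task 6@5: h1:6  h2:6  h3:6  h4:6  h5:6  h6:6  h7:1 — peak 6.
Total operator-hours = 37 over 7 hours ⇒ peak ≥ ⌈37/7⌉ = 6, so 6 is optimal.

6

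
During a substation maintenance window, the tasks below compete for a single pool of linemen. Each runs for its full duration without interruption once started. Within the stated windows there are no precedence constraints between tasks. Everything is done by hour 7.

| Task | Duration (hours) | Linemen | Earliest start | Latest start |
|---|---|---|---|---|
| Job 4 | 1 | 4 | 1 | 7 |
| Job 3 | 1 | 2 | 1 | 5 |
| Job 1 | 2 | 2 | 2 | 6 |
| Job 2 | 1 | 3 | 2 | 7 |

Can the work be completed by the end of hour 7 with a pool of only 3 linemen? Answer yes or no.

The minimum achievable peak is 4; 3 < 4, so no feasible schedule stays within the cap.

no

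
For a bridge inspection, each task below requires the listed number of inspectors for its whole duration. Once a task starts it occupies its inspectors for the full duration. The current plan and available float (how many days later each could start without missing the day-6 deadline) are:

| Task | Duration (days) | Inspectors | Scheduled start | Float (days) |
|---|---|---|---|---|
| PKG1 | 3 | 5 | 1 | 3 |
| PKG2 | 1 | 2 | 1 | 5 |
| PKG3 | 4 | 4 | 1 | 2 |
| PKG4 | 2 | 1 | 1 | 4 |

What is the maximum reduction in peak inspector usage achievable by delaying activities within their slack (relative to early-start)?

Early-start peak: d1:12  d2:10  d3:9  d4:4  d5:0  d6:0 ⇒ 12.
Leveled (PKG1@1, PKG2@1, PKG3@2, PKG4@4): d1:7  d2:9  d3:9  d4:5  d5:5  d6:0 ⇒ 9.
Reduction 12 − 9 = 3.

3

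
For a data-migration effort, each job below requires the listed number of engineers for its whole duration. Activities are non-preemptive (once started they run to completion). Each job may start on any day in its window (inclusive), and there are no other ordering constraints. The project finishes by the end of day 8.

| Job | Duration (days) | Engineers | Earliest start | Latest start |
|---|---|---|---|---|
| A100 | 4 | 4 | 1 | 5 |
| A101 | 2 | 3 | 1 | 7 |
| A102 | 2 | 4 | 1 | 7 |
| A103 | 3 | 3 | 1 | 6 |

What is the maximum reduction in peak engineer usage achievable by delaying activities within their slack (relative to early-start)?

Early-start peak: d1:14  d2:14  d3:7  d4:4  d5:0  d6:0  d7:0  d8:0 ⇒ 14.
Leveled (A100@1, A101@1, A102@5, A103@3): d1:7  d2:7  d3:7  d4:7  d5:7  d6:4  d7:0  d8:0 ⇒ 7.
Reduction 14 − 7 = 7.

7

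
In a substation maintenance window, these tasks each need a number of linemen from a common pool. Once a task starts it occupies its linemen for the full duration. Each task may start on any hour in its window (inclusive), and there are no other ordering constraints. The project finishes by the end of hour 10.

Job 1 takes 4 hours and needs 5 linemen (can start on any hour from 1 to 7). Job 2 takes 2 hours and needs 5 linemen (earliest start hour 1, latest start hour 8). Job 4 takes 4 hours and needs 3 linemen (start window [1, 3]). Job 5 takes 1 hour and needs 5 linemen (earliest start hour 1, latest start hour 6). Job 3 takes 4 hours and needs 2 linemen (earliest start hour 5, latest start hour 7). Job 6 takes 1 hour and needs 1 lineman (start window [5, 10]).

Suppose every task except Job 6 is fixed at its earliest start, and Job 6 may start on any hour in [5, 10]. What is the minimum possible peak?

Job 6@5: h1:18  h2:13  h3:8  h4:8  h5:3  h6:2  h7:2  h8:2  h9:0  h10:0 → peak 18
Job 6@6: h1:18  h2:13  h3:8  h4:8  h5:2  h6:3  h7:2  h8:2  h9:0  h10:0 → peak 18
Job 6@7: h1:18  h2:13  h3:8  h4:8  h5:2  h6:2  h7:3  h8:2  h9:0  h10:0 → peak 18
Job 6@8: h1:18  h2:13  h3:8  h4:8  h5:2  h6:2  h7:2  h8:3  h9:0  h10:0 → peak 18
Job 6@9: h1:18  h2:13  h3:8  h4:8  h5:2  h6:2  h7:2  h8:2  h9:1  h10:0 → peak 18
Job 6@10: h1:18  h2:13  h3:8  h4:8  h5:2  h6:2  h7:2  h8:2  h9:0  h10:1 → peak 18
Best is Job 6@5, peak 18.

18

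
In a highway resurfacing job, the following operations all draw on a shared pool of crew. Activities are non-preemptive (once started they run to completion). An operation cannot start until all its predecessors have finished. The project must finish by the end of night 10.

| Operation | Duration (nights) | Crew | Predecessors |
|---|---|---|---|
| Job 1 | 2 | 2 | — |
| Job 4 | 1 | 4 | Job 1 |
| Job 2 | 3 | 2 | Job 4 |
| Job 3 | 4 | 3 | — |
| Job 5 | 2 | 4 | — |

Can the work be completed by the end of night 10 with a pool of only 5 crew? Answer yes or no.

yes

Schedule Job 1@1, Job 4@3, Job 2@4, Job 3@4, Job 5@8: n1:2  n2:2  n3:4  n4:5  n5:5  n6:5  n7:3  n8:4  n9:4  n10:0 — peak 5 ≤ 5.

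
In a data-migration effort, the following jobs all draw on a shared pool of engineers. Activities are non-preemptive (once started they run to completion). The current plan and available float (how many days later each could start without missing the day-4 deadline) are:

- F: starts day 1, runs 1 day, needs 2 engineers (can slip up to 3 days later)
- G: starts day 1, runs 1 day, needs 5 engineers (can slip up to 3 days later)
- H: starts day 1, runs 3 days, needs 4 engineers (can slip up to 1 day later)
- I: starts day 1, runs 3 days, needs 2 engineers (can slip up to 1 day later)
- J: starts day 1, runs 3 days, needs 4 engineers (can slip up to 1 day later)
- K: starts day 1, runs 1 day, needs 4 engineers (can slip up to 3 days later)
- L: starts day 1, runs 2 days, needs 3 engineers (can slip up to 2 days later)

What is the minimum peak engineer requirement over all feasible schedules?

13

Early-start (F@1, G@1, H@1, I@1, J@1, K@1, L@1) gives peak 24: d1:24  d2:13  d3:10  d4:0.
Shift J→2, K→4, L→2.
Schedule F@1, G@1, H@1, I@1, J@2, K@4, L@2: d1:13  d2:13  d3:13  d4:8 — peak 13.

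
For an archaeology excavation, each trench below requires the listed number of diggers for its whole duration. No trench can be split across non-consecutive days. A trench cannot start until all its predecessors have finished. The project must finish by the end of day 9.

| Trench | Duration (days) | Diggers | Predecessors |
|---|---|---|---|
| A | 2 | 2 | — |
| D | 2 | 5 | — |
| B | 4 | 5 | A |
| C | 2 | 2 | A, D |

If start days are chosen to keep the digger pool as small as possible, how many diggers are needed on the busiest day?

Schedule A@1, D@1, B@3, C@3: d1:7  d2:7  d3:7  d4:7  d5:5  d6:5  d7:0  d8:0  d9:0 — peak 7.

7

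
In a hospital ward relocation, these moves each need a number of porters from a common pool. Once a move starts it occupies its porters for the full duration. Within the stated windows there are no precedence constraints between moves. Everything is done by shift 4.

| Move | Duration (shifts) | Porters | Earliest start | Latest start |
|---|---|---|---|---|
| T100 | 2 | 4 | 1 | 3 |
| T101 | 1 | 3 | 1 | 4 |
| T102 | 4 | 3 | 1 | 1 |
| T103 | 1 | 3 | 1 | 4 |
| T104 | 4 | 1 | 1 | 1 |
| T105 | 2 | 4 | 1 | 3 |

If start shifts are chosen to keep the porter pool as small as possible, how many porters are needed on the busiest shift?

11

Early-start (T100@1, T101@1, T102@1, T103@1, T104@1, T105@1) gives peak 18: s1:18  s2:12  s3:4  s4:4.
Shift T103→2, T105→3.
Schedule T100@1, T101@1, T102@1, T103@2, T104@1, T105@3: s1:11  s2:11  s3:8  s4:8 — peak 11.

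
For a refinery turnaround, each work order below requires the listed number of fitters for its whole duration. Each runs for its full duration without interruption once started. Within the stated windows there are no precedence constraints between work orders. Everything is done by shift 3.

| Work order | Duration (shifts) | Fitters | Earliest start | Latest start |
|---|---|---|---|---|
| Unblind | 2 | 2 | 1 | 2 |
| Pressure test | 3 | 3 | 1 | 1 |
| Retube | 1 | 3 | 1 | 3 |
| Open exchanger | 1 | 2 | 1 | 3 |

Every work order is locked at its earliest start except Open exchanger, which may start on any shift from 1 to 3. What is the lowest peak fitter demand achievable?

8

Open exchanger@1: s1:10  s2:5  s3:3 → peak 10
Open exchanger@2: s1:8  s2:7  s3:3 → peak 8
Open exchanger@3: s1:8  s2:5  s3:5 → peak 8
Best is Open exchanger@2, peak 8.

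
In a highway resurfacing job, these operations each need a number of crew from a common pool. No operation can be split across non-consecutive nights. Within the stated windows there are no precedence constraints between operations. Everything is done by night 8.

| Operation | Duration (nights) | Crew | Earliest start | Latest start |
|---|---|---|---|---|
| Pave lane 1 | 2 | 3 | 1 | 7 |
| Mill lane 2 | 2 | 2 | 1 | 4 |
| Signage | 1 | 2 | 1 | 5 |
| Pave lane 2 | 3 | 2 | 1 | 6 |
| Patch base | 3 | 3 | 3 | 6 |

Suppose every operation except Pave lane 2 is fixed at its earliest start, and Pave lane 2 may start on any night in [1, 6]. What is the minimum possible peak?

7

Pave lane 2@1: n1:9  n2:7  n3:5  n4:3  n5:3  n6:0  n7:0  n8:0 → peak 9
Pave lane 2@2: n1:7  n2:7  n3:5  n4:5  n5:3  n6:0  n7:0  n8:0 → peak 7
Pave lane 2@3: n1:7  n2:5  n3:5  n4:5  n5:5  n6:0  n7:0  n8:0 → peak 7
Pave lane 2@4: n1:7  n2:5  n3:3  n4:5  n5:5  n6:2  n7:0  n8:0 → peak 7
Pave lane 2@5: n1:7  n2:5  n3:3  n4:3  n5:5  n6:2  n7:2  n8:0 → peak 7
Pave lane 2@6: n1:7  n2:5  n3:3  n4:3  n5:3  n6:2  n7:2  n8:2 → peak 7
Best is Pave lane 2@2, peak 7.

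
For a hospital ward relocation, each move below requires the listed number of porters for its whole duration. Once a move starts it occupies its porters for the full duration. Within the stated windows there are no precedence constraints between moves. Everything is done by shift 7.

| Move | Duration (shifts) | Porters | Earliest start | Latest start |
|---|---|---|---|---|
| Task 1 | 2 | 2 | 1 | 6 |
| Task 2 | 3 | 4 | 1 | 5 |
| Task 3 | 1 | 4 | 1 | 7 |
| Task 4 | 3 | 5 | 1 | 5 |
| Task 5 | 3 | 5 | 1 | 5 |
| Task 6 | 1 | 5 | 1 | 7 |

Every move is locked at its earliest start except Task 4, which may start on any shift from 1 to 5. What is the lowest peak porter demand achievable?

20

Task 4@1: s1:25  s2:16  s3:14  s4:0  s5:0  s6:0  s7:0 → peak 25
Task 4@2: s1:20  s2:16  s3:14  s4:5  s5:0  s6:0  s7:0 → peak 20
Task 4@3: s1:20  s2:11  s3:14  s4:5  s5:5  s6:0  s7:0 → peak 20
Task 4@4: s1:20  s2:11  s3:9  s4:5  s5:5  s6:5  s7:0 → peak 20
Task 4@5: s1:20  s2:11  s3:9  s4:0  s5:5  s6:5  s7:5 → peak 20
Best is Task 4@2, peak 20.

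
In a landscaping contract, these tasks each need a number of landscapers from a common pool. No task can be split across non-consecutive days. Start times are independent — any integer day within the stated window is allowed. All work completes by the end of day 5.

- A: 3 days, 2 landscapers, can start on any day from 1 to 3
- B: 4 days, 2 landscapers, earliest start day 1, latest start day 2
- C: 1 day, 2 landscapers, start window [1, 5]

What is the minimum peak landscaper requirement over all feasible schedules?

4

Early-start (A@1, B@1, C@1) gives peak 6: d1:6  d2:4  d3:4  d4:2  d5:0.
Shift C→4.
Schedule A@1, B@1, C@4: d1:4  d2:4  d3:4  d4:4  d5:0 — peak 4.
Total landscaper-days = 16 over 5 days ⇒ peak ≥ ⌈16/5⌉ = 4, so 4 is optimal.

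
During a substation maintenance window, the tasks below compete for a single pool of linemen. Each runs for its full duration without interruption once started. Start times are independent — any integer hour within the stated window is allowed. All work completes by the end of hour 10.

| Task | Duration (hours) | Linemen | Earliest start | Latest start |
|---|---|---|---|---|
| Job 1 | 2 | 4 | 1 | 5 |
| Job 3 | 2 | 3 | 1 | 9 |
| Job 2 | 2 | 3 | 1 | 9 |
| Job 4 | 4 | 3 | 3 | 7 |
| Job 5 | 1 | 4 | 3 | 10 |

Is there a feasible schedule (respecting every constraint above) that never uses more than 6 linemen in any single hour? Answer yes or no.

yes

Schedule Job 1@1, Job 3@3, Job 2@3, Job 4@5, Job 5@9: h1:4  h2:4  h3:6  h4:6  h5:3  h6:3  h7:3  h8:3  h9:4  h10:0 — peak 6 ≤ 6.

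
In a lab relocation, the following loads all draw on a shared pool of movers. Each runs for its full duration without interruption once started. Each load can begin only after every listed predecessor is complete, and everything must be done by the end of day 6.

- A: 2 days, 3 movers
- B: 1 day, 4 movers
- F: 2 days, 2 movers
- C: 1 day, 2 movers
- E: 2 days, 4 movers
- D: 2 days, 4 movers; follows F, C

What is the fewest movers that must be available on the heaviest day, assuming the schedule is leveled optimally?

Early-start (A@1, B@1, F@1, C@1, E@1, D@3) gives peak 15: d1:15  d2:9  d3:4  d4:4  d5:0  d6:0.
Shift F→2, C→2, E→3, D→5.
Schedule A@1, B@1, F@2, C@2, E@3, D@5: d1:7  d2:7  d3:6  d4:4  d5:4  d6:4 — peak 7.

7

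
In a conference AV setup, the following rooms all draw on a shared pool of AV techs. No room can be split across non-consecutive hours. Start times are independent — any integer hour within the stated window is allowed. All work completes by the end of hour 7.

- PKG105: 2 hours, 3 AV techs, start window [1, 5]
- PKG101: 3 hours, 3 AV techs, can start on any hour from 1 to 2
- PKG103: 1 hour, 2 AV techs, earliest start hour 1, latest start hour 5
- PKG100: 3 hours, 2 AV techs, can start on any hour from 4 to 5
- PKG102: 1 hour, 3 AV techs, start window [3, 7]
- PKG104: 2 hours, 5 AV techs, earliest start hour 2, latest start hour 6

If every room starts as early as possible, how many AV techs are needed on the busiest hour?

11

Early-start schedule: PKG105@1, PKG101@1, PKG103@1, PKG100@4, PKG102@3, PKG104@2.
Load per hour: hour 1: 8, hour 2: 11, hour 3: 11, hour 4: 2, hour 5: 2, hour 6: 2, hour 7: 0.
Peak is 11.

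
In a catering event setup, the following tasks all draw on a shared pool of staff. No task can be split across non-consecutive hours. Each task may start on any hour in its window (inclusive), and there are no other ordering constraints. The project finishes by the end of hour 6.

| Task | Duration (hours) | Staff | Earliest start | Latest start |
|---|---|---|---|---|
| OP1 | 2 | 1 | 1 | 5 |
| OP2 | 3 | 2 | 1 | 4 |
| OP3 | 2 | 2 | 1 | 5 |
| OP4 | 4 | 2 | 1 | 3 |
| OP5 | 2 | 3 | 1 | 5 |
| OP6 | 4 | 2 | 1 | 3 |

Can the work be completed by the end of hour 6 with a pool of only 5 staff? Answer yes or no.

no

Total staffer-hours = 34; over 6 hours the average is 34/6 > 5, so some hour must exceed 5.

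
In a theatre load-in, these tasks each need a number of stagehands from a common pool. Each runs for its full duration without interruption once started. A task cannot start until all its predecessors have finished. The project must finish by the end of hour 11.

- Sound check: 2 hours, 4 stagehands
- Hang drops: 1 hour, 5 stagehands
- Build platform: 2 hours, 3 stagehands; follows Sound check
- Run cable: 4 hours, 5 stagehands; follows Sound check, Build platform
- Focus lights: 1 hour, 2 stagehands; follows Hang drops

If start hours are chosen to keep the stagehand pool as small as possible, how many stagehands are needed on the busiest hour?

Early-start (Sound check@1, Hang drops@1, Build platform@3, Run cable@5, Focus lights@2) gives peak 9: h1:9  h2:6  h3:3  h4:3  h5:5  h6:5  h7:5  h8:5  h9:0  h10:0  h11:0.
Shift Hang drops→3, Build platform→4, Run cable→6, Focus lights→4.
Schedule Sound check@1, Hang drops@3, Build platform@4, Run cable@6, Focus lights@4: h1:4  h2:4  h3:5  h4:5  h5:3  h6:5  h7:5  h8:5  h9:5  h10:0  h11:0 — peak 5.

5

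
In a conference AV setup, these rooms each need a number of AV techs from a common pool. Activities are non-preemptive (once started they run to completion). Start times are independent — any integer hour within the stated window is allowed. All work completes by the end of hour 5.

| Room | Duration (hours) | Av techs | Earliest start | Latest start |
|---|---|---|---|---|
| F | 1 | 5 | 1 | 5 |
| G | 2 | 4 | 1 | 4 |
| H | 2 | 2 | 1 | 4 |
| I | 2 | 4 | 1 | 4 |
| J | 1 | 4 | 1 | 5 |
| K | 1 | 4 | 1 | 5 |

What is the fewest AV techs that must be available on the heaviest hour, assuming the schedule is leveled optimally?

Early-start (F@1, G@1, H@1, I@1, J@1, K@1) gives peak 23: h1:23  h2:10  h3:0  h4:0  h5:0.
Shift G→2, I→3, J→4, K→5.
Schedule F@1, G@2, H@1, I@3, J@4, K@5: h1:7  h2:6  h3:8  h4:8  h5:4 — peak 8.

8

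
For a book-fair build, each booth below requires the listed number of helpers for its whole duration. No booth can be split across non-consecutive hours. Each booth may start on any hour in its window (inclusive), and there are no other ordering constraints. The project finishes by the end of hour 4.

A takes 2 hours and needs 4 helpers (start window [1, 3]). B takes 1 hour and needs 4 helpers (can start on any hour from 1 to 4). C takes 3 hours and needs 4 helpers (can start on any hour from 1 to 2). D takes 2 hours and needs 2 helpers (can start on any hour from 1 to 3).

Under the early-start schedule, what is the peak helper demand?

Early-start schedule: A@1, B@1, C@1, D@1.
Load per hour: hour 1: 14, hour 2: 10, hour 3: 4, hour 4: 0.
Peak is 14.

14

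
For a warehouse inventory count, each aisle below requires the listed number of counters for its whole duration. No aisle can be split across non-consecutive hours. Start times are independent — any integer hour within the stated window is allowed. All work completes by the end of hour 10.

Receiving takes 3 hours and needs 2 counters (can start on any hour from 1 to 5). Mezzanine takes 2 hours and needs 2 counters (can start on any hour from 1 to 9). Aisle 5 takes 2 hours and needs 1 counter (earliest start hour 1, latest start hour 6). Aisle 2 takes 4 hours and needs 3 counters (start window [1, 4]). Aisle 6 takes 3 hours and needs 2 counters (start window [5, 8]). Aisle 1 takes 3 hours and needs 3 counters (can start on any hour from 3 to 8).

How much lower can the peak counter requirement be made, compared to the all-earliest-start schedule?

3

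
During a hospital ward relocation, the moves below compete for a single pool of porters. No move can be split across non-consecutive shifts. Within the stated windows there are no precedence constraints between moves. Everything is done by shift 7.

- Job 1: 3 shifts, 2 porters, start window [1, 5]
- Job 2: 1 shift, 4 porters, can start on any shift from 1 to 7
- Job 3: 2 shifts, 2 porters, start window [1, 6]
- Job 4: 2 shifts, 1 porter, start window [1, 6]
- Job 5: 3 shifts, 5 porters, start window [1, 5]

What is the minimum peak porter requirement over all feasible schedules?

Early-start (Job 1@1, Job 2@1, Job 3@1, Job 4@1, Job 5@1) gives peak 14: s1:14  s2:10  s3:7  s4:0  s5:0  s6:0  s7:0.
Shift Job 2→4, Job 5→5.
Schedule Job 1@1, Job 2@4, Job 3@1, Job 4@1, Job 5@5: s1:5  s2:5  s3:2  s4:4  s5:5  s6:5  s7:5 — peak 5.
Total porter-shifts = 31 over 7 shifts ⇒ peak ≥ ⌈31/7⌉ = 5, so 5 is optimal.

5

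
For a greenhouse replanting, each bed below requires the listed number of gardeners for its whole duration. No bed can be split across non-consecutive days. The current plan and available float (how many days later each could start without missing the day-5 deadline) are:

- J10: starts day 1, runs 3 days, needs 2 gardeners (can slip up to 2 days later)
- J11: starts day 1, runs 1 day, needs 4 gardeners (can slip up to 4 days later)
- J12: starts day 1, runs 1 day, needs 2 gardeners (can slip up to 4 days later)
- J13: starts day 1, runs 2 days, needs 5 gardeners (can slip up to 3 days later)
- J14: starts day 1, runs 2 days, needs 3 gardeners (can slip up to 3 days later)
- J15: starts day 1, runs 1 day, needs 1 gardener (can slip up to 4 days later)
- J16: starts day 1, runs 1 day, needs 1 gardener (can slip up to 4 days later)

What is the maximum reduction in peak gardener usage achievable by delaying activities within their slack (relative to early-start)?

Early-start peak: d1:18  d2:10  d3:2  d4:0  d5:0 ⇒ 18.
Leveled (J10@1, J11@1, J12@2, J13@4, J14@2, J15@1, J16@3): d1:7  d2:7  d3:6  d4:5  d5:5 ⇒ 7.
Reduction 18 − 7 = 11.

11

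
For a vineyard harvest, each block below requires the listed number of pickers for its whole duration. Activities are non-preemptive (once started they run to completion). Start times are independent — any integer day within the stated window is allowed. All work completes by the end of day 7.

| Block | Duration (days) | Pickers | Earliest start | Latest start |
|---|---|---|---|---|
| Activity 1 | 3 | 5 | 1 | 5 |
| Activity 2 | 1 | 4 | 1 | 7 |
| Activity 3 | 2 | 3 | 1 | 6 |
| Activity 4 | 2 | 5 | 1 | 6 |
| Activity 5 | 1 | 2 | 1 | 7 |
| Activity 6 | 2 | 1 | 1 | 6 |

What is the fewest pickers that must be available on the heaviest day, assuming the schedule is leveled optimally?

7

Early-start (Activity 1@1, Activity 2@1, Activity 3@1, Activity 4@1, Activity 5@1, Activity 6@1) gives peak 20: d1:20  d2:14  d3:5  d4:0  d5:0  d6:0  d7:0.
Shift Activity 2→4, Activity 3→4, Activity 4→6, Activity 6→2.
Schedule Activity 1@1, Activity 2@4, Activity 3@4, Activity 4@6, Activity 5@1, Activity 6@2: d1:7  d2:6  d3:6  d4:7  d5:3  d6:5  d7:5 — peak 7.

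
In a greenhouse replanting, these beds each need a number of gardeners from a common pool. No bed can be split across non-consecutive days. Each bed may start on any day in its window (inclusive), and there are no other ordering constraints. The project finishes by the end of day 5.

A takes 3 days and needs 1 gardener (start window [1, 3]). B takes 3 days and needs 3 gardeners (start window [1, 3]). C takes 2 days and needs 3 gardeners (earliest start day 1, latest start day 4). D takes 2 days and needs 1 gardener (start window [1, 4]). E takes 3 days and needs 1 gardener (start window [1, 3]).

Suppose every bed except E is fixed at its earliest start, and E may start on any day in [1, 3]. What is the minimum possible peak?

E@1: d1:9  d2:9  d3:5  d4:0  d5:0 → peak 9
E@2: d1:8  d2:9  d3:5  d4:1  d5:0 → peak 9
E@3: d1:8  d2:8  d3:5  d4:1  d5:1 → peak 8
Best is E@3, peak 8.

8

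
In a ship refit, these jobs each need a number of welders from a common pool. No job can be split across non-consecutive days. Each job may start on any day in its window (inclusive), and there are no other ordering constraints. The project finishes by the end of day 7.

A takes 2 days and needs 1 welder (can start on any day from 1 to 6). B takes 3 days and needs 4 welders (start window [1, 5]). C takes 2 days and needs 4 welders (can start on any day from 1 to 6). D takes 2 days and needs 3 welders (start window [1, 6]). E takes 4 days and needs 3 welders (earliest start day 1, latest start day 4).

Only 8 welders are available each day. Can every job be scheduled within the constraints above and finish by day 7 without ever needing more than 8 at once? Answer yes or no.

yes

Schedule A@1, B@1, C@4, D@6, E@3: d1:5  d2:5  d3:7  d4:7  d5:7  d6:6  d7:3 — peak 7 ≤ 8.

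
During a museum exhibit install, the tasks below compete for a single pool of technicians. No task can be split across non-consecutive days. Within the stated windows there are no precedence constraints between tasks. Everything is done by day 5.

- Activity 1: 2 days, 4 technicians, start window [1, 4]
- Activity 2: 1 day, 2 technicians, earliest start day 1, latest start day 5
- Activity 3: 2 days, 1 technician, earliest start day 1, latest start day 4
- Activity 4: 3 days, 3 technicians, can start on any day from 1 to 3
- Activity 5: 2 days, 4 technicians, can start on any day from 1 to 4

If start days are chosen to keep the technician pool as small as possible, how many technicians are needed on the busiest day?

Early-start (Activity 1@1, Activity 2@1, Activity 3@1, Activity 4@1, Activity 5@1) gives peak 14: d1:14  d2:12  d3:3  d4:0  d5:0.
Shift Activity 4→3, Activity 5→3.
Schedule Activity 1@1, Activity 2@1, Activity 3@1, Activity 4@3, Activity 5@3: d1:7  d2:5  d3:7  d4:7  d5:3 — peak 7.

7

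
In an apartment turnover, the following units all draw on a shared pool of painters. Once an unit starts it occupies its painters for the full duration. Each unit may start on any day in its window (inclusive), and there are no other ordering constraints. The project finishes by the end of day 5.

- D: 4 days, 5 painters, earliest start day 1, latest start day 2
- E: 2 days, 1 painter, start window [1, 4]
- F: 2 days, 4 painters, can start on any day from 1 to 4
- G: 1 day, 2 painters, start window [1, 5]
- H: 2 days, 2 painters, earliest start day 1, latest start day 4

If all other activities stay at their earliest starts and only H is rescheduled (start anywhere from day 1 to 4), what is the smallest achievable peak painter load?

H@1: d1:14  d2:12  d3:5  d4:5  d5:0 → peak 14
H@2: d1:12  d2:12  d3:7  d4:5  d5:0 → peak 12
H@3: d1:12  d2:10  d3:7  d4:7  d5:0 → peak 12
H@4: d1:12  d2:10  d3:5  d4:7  d5:2 → peak 12
Best is H@2, peak 12.

12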